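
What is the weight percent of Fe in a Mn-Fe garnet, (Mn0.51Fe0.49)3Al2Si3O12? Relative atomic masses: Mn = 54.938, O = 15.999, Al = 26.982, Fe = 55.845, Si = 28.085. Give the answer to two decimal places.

Formula mass = 1.53*54.938 + 1.47*55.845 + 2*26.982 + 3*28.085 + 12*15.999 = 496.354 g/mol, of which 82.092 g is Fe.
So Fe makes up 82.092/496.354 = 0.1654 of the mass, i.e. 16.54%.

16.54 weight percent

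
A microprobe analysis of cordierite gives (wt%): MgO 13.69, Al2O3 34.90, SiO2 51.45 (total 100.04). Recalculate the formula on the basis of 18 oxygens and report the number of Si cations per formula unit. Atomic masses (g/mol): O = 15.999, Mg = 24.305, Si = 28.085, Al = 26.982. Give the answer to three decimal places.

13.69 wt% MgO ÷ 40.304 g/mol = 0.33967 mol, giving 0.33967 Mg and 0.33967 O.
34.90 wt% Al2O3 ÷ 101.961 g/mol = 0.34229 mol, giving 0.68458 Al and 1.02687 O.
51.45 wt% SiO2 ÷ 60.083 g/mol = 0.85632 mol, giving 0.85632 Si and 1.71264 O.
Oxygen sums to 3.07918; scaling by 18/3.07918 = 5.84571 puts the formula on 18 O.
Si: 0.85632 × 5.84571 = 5.006 atoms per formula unit.

5.006 Si apfu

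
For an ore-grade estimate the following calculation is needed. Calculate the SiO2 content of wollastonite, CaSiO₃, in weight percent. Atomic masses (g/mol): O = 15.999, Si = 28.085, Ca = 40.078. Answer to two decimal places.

Molar mass of CaSiO₃ = 1·40.078 + 1·28.085 + 3·15.999 = 116.160 g/mol.
Each formula unit contains 1 Si, equivalent to 1/1 = 1.0000 mol SiO2.
M(SiO2) = 1×28.085 + 2×15.999 = 60.083 g/mol.
Mass of SiO2 per formula unit = 1.0000 × 60.083 = 60.083 g.
SiO2 wt% = 60.083 / 116.160 × 100 = 51.72%.

51.72 wt%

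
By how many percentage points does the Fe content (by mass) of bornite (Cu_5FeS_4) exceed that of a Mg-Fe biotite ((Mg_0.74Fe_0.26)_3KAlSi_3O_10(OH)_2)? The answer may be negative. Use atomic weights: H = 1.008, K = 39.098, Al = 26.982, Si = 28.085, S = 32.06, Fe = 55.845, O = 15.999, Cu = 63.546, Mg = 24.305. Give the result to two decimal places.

1.27 percentage points

First mineral: 55.845 g Fe in 501.815 g formula = 11.13 wt% Fe.
Second mineral: 43.559 g Fe in 441.855 g formula = 9.86 wt% Fe.
11.13% − 9.86% gives a difference of 1.27 percentage points.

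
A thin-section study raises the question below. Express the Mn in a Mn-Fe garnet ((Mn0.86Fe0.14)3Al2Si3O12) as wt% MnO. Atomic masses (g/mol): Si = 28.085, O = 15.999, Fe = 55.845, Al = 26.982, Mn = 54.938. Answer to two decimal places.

Formula mass = 495.402 g/mol.
2.58 Mn → 2.5800 mol MnO per formula unit; M(MnO) = 70.937, so MnO mass = 183.017 g.
183.017/495.402 × 100 = 36.94 wt%.

36.94 wt%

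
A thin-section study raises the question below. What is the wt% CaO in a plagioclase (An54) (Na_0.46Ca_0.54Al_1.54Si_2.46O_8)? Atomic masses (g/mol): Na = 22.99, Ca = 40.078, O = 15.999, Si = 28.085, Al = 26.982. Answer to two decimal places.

11.18 wt%

Formula mass = 270.851 g/mol.
0.54 Ca → 0.5400 mol CaO per formula unit; M(CaO) = 56.077, so CaO mass = 30.282 g.
30.282/270.851 × 100 = 11.18 wt%.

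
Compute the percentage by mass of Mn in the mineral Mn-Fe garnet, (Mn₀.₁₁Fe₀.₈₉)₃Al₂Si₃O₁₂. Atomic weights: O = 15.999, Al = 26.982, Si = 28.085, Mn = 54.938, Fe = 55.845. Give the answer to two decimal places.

3.64 wt%

Formula mass = 0.33×54.938 + 2.67×55.845 + 2×26.982 + 3×28.085 + 12×15.999 = 497.443 g/mol, of which 18.130 g is Mn.
So Mn makes up 18.130/497.443 = 0.0364 of the mass, i.e. 3.64%.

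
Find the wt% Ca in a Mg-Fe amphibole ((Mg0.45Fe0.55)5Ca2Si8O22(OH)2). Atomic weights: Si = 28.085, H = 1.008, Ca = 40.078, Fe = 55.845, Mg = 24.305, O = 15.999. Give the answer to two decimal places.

8.92 wt%

Formula mass = 2.25*24.305 + 2.75*55.845 + 2*40.078 + 8*28.085 + 24*15.999 + 2*1.008 = 899.088 g/mol, of which 80.156 g is Ca.
So Ca makes up 80.156/899.088 = 0.0892 of the mass, i.e. 8.92%.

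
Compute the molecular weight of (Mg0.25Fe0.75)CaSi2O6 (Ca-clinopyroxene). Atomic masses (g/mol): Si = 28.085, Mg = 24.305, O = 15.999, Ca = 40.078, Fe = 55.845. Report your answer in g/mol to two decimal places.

M = 0.25×24.305 + 0.75×55.845 + 1×40.078 + 2×28.085 + 6×15.999

240.20 g/mol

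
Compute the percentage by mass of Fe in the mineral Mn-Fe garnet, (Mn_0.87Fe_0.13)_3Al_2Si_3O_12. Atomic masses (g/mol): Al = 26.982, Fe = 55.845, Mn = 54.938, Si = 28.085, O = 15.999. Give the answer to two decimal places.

Molar mass of (Mn_0.87Fe_0.13)_3Al_2Si_3O_12: 2.61×54.938 + 0.39×55.845 + 2×26.982 + 3×28.085 + 12×15.999 = 495.375 g/mol.
Mass of Fe per formula unit: 0.39 × 55.845 = 21.780 g.
Weight fraction Fe = 21.780 / 495.375 = 0.0440.

4.40 weight percent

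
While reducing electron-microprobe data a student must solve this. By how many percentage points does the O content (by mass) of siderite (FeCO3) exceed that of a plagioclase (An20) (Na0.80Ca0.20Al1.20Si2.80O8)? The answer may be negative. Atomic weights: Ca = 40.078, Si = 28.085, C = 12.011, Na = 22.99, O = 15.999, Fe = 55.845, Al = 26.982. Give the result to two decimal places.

First mineral: 47.997 g O in 115.853 g formula = 41.43 wt% O.
Second mineral: 127.992 g O in 265.416 g formula = 48.22 wt% O.
41.43% − 48.22% gives a difference of -6.79 percentage points.

-6.79 percentage points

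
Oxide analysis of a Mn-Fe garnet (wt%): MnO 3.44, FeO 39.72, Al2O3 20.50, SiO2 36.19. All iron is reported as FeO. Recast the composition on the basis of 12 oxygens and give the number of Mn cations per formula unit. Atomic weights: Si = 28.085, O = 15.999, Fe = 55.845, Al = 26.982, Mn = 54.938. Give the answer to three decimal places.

0.242 Mn apfu

MnO: 3.44/70.937 = 0.04849 mol → 0.04849 mol Mn, 0.04849 mol O.
FeO: 39.72/71.844 = 0.55286 mol → 0.55286 mol Fe, 0.55286 mol O.
Al2O3: 20.50/101.961 = 0.20106 mol → 0.40212 mol Al, 0.60318 mol O.
SiO2: 36.19/60.083 = 0.60233 mol → 0.60233 mol Si, 1.20466 mol O.
Total oxygen = 2.40919 mol. Normalization factor = 12/2.40919 = 4.98093.
Mn per 12 O = 0.04849 × 4.98093 = 0.242.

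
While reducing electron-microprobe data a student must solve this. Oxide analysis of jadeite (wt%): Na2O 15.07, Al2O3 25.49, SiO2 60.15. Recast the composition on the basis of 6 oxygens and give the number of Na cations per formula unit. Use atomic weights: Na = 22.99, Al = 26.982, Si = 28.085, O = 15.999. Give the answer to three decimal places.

0.974 Na apfu

Na2O: 15.07/61.979 = 0.24315 mol → 0.48630 mol Na, 0.24315 mol O.
Al2O3: 25.49/101.961 = 0.25000 mol → 0.50000 mol Al, 0.75000 mol O.
SiO2: 60.15/60.083 = 1.00112 mol → 1.00112 mol Si, 2.00224 mol O.
Total oxygen = 2.99539 mol. Normalization factor = 6/2.99539 = 2.00308.
Na per 6 O = 0.48630 × 2.00308 = 0.974.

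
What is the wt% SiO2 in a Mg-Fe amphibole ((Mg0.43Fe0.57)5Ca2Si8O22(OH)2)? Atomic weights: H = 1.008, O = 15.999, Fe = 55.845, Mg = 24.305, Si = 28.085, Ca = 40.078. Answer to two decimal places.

Formula mass = 902.242 g/mol.
8 Si → 8.0000 mol SiO2 per formula unit; M(SiO2) = 60.083, so SiO2 mass = 480.664 g.
480.664/902.242 × 100 = 53.27 wt%.

53.27 wt%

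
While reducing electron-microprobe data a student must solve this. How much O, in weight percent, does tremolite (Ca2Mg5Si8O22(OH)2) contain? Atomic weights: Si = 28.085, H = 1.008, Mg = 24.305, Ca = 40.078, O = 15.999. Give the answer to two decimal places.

47.27 weight percent

Molar mass of Ca2Mg5Si8O22(OH)2: 2·40.078 + 5·24.305 + 8·28.085 + 24·15.999 + 2·1.008 = 812.353 g/mol.
Mass of O per formula unit: 24 × 15.999 = 383.976 g.
Weight fraction O = 383.976 / 812.353 = 0.4727.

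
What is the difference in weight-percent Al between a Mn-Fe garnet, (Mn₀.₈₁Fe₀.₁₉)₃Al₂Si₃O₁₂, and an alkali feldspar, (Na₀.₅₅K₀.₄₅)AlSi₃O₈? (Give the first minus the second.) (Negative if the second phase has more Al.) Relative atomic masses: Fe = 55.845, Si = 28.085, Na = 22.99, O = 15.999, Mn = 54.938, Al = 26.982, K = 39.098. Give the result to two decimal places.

Al in (Mn₀.₈₁Fe₀.₁₉)₃Al₂Si₃O₁₂: molar mass 495.538 g/mol; 2×26.982 = 53.964 g → 10.89 wt%.
Al in (Na₀.₅₅K₀.₄₅)AlSi₃O₈: molar mass 269.468 g/mol; 1×26.982 = 26.982 g → 10.01 wt%.
Difference = 10.89 − 10.01 = 0.88 percentage points.

0.88 percentage points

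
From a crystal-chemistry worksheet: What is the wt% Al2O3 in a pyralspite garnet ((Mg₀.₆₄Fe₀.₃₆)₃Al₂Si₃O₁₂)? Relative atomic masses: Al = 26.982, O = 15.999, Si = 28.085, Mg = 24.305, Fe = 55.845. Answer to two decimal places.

23.32 wt%

Molar mass of (Mg₀.₆₄Fe₀.₃₆)₃Al₂Si₃O₁₂ = 1.92×24.305 + 1.08×55.845 + 2×26.982 + 3×28.085 + 12×15.999 = 437.185 g/mol.
Each formula unit contains 2 Al, equivalent to 2/2 = 1.0000 mol Al2O3.
M(Al2O3) = 2×26.982 + 3×15.999 = 101.961 g/mol.
Mass of Al2O3 per formula unit = 1.0000 × 101.961 = 101.961 g.
Al2O3 wt% = 101.961 / 437.185 × 100 = 23.32%.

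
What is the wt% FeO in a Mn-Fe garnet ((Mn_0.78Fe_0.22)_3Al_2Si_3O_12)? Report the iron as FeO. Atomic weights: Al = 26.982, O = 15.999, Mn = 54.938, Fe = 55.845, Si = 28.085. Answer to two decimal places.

9.57 wt%

Formula mass = 495.620 g/mol.
0.66 Fe → 0.6600 mol FeO per formula unit; M(FeO) = 71.844, so FeO mass = 47.417 g.
47.417/495.620 × 100 = 9.57 wt%.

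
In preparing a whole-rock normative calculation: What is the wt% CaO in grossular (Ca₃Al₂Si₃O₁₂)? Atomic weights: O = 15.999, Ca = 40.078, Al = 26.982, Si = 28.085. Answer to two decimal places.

37.35 wt%

Molar mass of Ca₃Al₂Si₃O₁₂ = 3·40.078 + 2·26.982 + 3·28.085 + 12·15.999 = 450.441 g/mol.
Each formula unit contains 3 Ca, equivalent to 3/1 = 3.0000 mol CaO.
M(CaO) = 1×40.078 + 1×15.999 = 56.077 g/mol.
Mass of CaO per formula unit = 3.0000 × 56.077 = 168.231 g.
CaO wt% = 168.231 / 450.441 × 100 = 37.35%.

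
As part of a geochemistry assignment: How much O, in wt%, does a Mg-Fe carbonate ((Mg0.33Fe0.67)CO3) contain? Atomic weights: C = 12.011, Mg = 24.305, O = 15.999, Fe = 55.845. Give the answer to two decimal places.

45.52 wt%

M((Mg0.33Fe0.67)CO3) = 105.445 g/mol.
O contributes 3 × 15.999 = 47.997 g per mole.
47.997/105.445 = 0.4552 → 45.52%.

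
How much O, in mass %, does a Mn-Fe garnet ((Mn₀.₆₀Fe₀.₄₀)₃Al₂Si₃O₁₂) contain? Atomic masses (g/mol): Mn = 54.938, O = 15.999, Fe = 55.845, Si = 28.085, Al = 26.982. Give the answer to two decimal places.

Molar mass of (Mn₀.₆₀Fe₀.₄₀)₃Al₂Si₃O₁₂: 1.80×54.938 + 1.20×55.845 + 2×26.982 + 3×28.085 + 12×15.999 = 496.109 g/mol.
Mass of O per formula unit: 12 × 15.999 = 191.988 g.
Weight fraction O = 191.988 / 496.109 = 0.3870.

38.70 mass %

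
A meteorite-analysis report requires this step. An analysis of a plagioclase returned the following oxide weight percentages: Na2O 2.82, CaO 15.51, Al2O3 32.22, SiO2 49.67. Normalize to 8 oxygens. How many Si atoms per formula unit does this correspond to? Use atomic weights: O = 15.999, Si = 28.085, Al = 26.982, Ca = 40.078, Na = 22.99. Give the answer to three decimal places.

2.262 Si apfu

Na2O: 2.82/61.979 = 0.04550 mol → 0.09100 mol Na, 0.04550 mol O.
CaO: 15.51/56.077 = 0.27658 mol → 0.27658 mol Ca, 0.27658 mol O.
Al2O3: 32.22/101.961 = 0.31600 mol → 0.63200 mol Al, 0.94800 mol O.
SiO2: 49.67/60.083 = 0.82669 mol → 0.82669 mol Si, 1.65338 mol O.
Total oxygen = 2.92346 mol. Normalization factor = 8/2.92346 = 2.73648.
Si per 8 O = 0.82669 × 2.73648 = 2.262.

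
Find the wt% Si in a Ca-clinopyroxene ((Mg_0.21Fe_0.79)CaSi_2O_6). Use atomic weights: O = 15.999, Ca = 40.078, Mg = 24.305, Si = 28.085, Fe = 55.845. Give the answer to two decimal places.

Formula mass = 0.21×24.305 + 0.79×55.845 + 1×40.078 + 2×28.085 + 6×15.999 = 241.464 g/mol, of which 56.170 g is Si.
So Si makes up 56.170/241.464 = 0.2326 of the mass, i.e. 23.26%.

23.26 weight percent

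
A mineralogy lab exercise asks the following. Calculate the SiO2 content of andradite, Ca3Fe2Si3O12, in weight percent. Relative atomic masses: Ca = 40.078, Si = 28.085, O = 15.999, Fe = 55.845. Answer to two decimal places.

35.47 wt%

Molar mass of Ca3Fe2Si3O12 = 3×40.078 + 2×55.845 + 3×28.085 + 12×15.999 = 508.167 g/mol.
Each formula unit contains 3 Si, equivalent to 3/1 = 3.0000 mol SiO2.
M(SiO2) = 1×28.085 + 2×15.999 = 60.083 g/mol.
Mass of SiO2 per formula unit = 3.0000 × 60.083 = 180.249 g.
SiO2 wt% = 180.249 / 508.167 × 100 = 35.47%.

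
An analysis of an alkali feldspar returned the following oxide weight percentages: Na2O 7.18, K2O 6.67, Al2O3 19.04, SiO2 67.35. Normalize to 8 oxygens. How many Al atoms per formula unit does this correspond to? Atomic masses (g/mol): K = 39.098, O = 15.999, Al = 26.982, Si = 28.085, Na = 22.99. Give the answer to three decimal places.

Na2O: 7.18/61.979 = 0.11585 mol → 0.23170 mol Na, 0.11585 mol O.
K2O: 6.67/94.195 = 0.07081 mol → 0.14162 mol K, 0.07081 mol O.
Al2O3: 19.04/101.961 = 0.18674 mol → 0.37348 mol Al, 0.56022 mol O.
SiO2: 67.35/60.083 = 1.12095 mol → 1.12095 mol Si, 2.24190 mol O.
Total oxygen = 2.98878 mol. Normalization factor = 8/2.98878 = 2.67668.
Al per 8 O = 0.37348 × 2.67668 = 1.000.

1.000 Al apfu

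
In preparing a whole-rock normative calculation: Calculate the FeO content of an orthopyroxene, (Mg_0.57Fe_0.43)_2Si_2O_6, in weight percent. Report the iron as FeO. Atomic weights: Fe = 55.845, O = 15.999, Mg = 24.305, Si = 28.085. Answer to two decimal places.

Molar mass of (Mg_0.57Fe_0.43)_2Si_2O_6 = 1.14·24.305 + 0.86·55.845 + 2·28.085 + 6·15.999 = 227.898 g/mol.
Each formula unit contains 0.86 Fe, equivalent to 0.86/1 = 0.8600 mol FeO.
M(FeO) = 1×55.845 + 1×15.999 = 71.844 g/mol.
Mass of FeO per formula unit = 0.8600 × 71.844 = 61.786 g.
FeO wt% = 61.786 / 227.898 × 100 = 27.11%.

27.11 wt%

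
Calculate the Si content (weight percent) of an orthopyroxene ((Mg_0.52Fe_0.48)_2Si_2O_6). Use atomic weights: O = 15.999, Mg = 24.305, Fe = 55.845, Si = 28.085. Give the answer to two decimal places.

Molar mass of (Mg_0.52Fe_0.48)_2Si_2O_6: 1.04×24.305 + 0.96×55.845 + 2×28.085 + 6×15.999 = 231.052 g/mol.
Mass of Si per formula unit: 2 × 28.085 = 56.170 g.
Weight fraction Si = 56.170 / 231.052 = 0.2431.

24.31 weight percent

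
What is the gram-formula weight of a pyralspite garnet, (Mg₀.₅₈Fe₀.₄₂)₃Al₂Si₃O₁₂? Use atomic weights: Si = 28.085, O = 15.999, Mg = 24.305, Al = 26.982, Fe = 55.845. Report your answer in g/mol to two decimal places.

The formula mass is the sum 1.74(24.305) + 1.26(55.845) + 2(26.982) + 3(28.085) + 12(15.999).

442.86 g/mol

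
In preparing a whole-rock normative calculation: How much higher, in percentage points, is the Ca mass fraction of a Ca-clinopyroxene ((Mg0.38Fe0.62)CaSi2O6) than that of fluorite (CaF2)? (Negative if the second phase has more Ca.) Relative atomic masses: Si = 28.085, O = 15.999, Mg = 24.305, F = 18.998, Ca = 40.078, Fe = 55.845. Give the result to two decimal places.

-34.36 percentage points

First mineral: 40.078 g Ca in 236.102 g formula = 16.97 wt% Ca.
Second mineral: 40.078 g Ca in 78.074 g formula = 51.33 wt% Ca.
16.97% − 51.33% gives a difference of -34.36 percentage points.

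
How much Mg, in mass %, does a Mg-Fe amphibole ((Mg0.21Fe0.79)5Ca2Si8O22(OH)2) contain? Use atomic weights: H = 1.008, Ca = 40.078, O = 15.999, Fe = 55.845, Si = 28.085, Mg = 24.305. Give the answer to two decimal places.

M((Mg0.21Fe0.79)5Ca2Si8O22(OH)2) = 936.936 g/mol.
Mg contributes 1.05 × 24.305 = 25.520 g per mole.
25.520/936.936 = 0.0272 → 2.72%.

2.72 mass %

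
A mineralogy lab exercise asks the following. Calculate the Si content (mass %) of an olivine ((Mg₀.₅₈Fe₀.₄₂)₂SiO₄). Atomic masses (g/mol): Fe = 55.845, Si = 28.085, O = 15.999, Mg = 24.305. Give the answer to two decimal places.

16.80 mass %

Formula mass = 1.16·24.305 + 0.84·55.845 + 1·28.085 + 4·15.999 = 167.185 g/mol, of which 28.085 g is Si.
So Si makes up 28.085/167.185 = 0.1680 of the mass, i.e. 16.80%.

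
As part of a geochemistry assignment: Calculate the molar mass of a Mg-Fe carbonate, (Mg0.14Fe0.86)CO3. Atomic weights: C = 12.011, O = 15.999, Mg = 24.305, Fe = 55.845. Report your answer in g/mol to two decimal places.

M = 0.14×24.305 + 0.86×55.845 + 1×12.011 + 3×15.999

111.44 g/mol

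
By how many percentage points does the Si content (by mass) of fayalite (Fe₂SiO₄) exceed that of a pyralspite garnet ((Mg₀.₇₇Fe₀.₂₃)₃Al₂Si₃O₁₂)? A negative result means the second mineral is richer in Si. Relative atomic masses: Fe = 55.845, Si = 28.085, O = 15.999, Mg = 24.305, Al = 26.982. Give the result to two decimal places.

First mineral: 28.085 g Si in 203.771 g formula = 13.78 wt% Si.
Second mineral: 84.255 g Si in 424.885 g formula = 19.83 wt% Si.
13.78% − 19.83% gives a difference of -6.05 percentage points.

-6.05 percentage points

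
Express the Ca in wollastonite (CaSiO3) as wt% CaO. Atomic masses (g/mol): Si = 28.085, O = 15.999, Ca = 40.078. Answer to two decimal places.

48.28 wt%

M(CaSiO3) = 116.160 g/mol; M(CaO) = 56.077 g/mol.
Moles CaO per formula unit = 1 Ca ÷ 1 = 1.0000.
CaO fraction = (1.0000 × 56.077) / 116.160 = 56.077/116.160 = 0.4828.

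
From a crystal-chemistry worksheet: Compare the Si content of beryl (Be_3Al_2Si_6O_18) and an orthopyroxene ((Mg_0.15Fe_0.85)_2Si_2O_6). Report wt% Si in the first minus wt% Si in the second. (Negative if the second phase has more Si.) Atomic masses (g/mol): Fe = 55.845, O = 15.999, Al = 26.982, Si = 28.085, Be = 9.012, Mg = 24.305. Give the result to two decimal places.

Si in Be_3Al_2Si_6O_18: molar mass 537.492 g/mol; 6×28.085 = 168.510 g → 31.35 wt%.
Si in (Mg_0.15Fe_0.85)_2Si_2O_6: molar mass 254.392 g/mol; 2×28.085 = 56.170 g → 22.08 wt%.
Difference = 31.35 − 22.08 = 9.27 percentage points.

9.27 percentage points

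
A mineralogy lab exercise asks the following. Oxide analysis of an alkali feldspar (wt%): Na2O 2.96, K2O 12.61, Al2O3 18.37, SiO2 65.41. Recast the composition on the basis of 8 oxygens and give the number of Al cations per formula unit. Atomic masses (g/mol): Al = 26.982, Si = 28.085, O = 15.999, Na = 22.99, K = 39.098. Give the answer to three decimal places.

0.994 Al apfu

Na2O (M=61.979): mol = 0.04776; Na = 0.09552, O = 0.04776.
K2O (M=94.195): mol = 0.13387; K = 0.26774, O = 0.13387.
Al2O3 (M=101.961): mol = 0.18017; Al = 0.36034, O = 0.54051.
SiO2 (M=60.083): mol = 1.08866; Si = 1.08866, O = 2.17732.
ΣO = 2.89946; factor = 8/ΣO = 2.75913.
Al apfu = 0.36034 × 2.75913 = 0.994.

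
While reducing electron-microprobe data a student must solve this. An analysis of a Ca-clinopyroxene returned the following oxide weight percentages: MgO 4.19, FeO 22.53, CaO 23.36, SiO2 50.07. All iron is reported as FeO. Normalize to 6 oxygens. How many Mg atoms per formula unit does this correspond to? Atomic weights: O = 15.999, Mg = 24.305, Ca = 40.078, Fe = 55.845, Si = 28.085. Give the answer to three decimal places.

4.19 wt% MgO ÷ 40.304 g/mol = 0.10396 mol, giving 0.10396 Mg and 0.10396 O.
22.53 wt% FeO ÷ 71.844 g/mol = 0.31360 mol, giving 0.31360 Fe and 0.31360 O.
23.36 wt% CaO ÷ 56.077 g/mol = 0.41657 mol, giving 0.41657 Ca and 0.41657 O.
50.07 wt% SiO2 ÷ 60.083 g/mol = 0.83335 mol, giving 0.83335 Si and 1.66670 O.
Oxygen sums to 2.50083; scaling by 6/2.50083 = 2.39920 puts the formula on 6 O.
Mg: 0.10396 × 2.39920 = 0.249 atoms per formula unit.

0.249 Mg apfu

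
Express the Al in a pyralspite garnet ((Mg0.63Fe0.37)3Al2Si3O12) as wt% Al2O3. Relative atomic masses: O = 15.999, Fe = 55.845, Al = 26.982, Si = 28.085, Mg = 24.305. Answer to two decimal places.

23.27 wt%

Formula mass = 438.131 g/mol.
2 Al → 1.0000 mol Al2O3 per formula unit; M(Al2O3) = 101.961, so Al2O3 mass = 101.961 g.
101.961/438.131 × 100 = 23.27 wt%.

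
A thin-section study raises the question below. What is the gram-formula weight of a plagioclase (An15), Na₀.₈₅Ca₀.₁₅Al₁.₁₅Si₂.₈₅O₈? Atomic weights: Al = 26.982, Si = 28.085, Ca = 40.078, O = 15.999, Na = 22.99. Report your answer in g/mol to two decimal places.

264.62 g/mol

The formula mass is the sum 0.85×22.99 + 0.15×40.078 + 1.15×26.982 + 2.85×28.085 + 8×15.999.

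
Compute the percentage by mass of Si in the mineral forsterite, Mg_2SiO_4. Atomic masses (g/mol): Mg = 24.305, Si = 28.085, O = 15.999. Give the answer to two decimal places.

19.96 mass %

M(Mg_2SiO_4) = 140.691 g/mol.
Si contributes 1 × 28.085 = 28.085 g per mole.
28.085/140.691 = 0.1996 → 19.96%.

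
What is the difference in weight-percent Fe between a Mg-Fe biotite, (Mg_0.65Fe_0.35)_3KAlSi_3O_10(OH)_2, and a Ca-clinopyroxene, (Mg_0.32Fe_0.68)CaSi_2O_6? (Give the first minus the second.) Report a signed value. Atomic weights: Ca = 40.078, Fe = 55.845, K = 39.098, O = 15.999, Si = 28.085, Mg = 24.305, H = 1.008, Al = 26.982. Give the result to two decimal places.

First mineral: 58.637 g Fe in 450.371 g formula = 13.02 wt% Fe.
Second mineral: 37.975 g Fe in 237.994 g formula = 15.96 wt% Fe.
13.02% − 15.96% gives a difference of -2.94 percentage points.

-2.94 percentage points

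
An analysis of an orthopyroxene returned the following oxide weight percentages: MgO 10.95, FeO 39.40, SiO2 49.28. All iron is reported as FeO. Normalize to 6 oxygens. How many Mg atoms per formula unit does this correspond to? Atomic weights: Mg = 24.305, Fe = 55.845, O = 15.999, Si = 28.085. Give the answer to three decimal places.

MgO: 10.95/40.304 = 0.27169 mol → 0.27169 mol Mg, 0.27169 mol O.
FeO: 39.40/71.844 = 0.54841 mol → 0.54841 mol Fe, 0.54841 mol O.
SiO2: 49.28/60.083 = 0.82020 mol → 0.82020 mol Si, 1.64040 mol O.
Total oxygen = 2.46050 mol. Normalization factor = 6/2.46050 = 2.43853.
Mg per 6 O = 0.27169 × 2.43853 = 0.663.

0.663 Mg apfu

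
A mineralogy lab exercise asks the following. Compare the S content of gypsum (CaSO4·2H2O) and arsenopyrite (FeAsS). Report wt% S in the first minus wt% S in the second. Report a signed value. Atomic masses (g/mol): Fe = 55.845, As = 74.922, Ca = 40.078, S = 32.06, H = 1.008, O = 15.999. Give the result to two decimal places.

First mineral: 32.060 g S in 172.164 g formula = 18.62 wt% S.
Second mineral: 32.060 g S in 162.827 g formula = 19.69 wt% S.
18.62% − 19.69% gives a difference of -1.07 percentage points.

-1.07 percentage points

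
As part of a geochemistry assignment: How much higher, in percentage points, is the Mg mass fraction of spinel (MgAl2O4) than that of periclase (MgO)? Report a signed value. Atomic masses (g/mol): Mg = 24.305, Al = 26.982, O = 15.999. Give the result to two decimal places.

-43.22 percentage points

First mineral: 24.305 g Mg in 142.265 g formula = 17.08 wt% Mg.
Second mineral: 24.305 g Mg in 40.304 g formula = 60.30 wt% Mg.
17.08% − 60.30% gives a difference of -43.22 percentage points.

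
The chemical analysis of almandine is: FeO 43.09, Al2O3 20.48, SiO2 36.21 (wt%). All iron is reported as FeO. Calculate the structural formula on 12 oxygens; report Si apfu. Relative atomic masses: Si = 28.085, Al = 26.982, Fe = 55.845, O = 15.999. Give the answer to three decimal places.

3.004 Si apfu

FeO: 43.09/71.844 = 0.59977 mol → 0.59977 mol Fe, 0.59977 mol O.
Al2O3: 20.48/101.961 = 0.20086 mol → 0.40172 mol Al, 0.60258 mol O.
SiO2: 36.21/60.083 = 0.60267 mol → 0.60267 mol Si, 1.20534 mol O.
Total oxygen = 2.40769 mol. Normalization factor = 12/2.40769 = 4.98403.
Si per 12 O = 0.60267 × 4.98403 = 3.004.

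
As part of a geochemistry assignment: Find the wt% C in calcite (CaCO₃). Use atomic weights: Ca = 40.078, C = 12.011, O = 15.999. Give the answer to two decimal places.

12.00 weight percent

Molar mass of CaCO₃: 1*40.078 + 1*12.011 + 3*15.999 = 100.086 g/mol.
Mass of C per formula unit: 1 × 12.011 = 12.011 g.
Weight fraction C = 12.011 / 100.086 = 0.1200.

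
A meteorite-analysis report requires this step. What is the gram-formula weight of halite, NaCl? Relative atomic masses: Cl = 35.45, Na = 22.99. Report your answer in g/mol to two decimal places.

58.44 g/mol

The formula mass is the sum 1×22.99 + 1×35.45.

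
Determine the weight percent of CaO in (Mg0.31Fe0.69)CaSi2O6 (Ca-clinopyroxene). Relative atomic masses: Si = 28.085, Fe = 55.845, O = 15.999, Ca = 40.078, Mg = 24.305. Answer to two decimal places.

23.53 wt%

Molar mass of (Mg0.31Fe0.69)CaSi2O6 = 0.31·24.305 + 0.69·55.845 + 1·40.078 + 2·28.085 + 6·15.999 = 238.310 g/mol.
Each formula unit contains 1 Ca, equivalent to 1/1 = 1.0000 mol CaO.
M(CaO) = 1×40.078 + 1×15.999 = 56.077 g/mol.
Mass of CaO per formula unit = 1.0000 × 56.077 = 56.077 g.
CaO wt% = 56.077 / 238.310 × 100 = 23.53%.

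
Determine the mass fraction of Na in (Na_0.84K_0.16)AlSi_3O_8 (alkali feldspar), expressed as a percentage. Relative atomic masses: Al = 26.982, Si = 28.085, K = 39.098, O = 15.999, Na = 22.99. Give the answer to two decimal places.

7.29 wt%

Formula mass = 0.84*22.99 + 0.16*39.098 + 1*26.982 + 3*28.085 + 8*15.999 = 264.796 g/mol, of which 19.312 g is Na.
So Na makes up 19.312/264.796 = 0.0729 of the mass, i.e. 7.29%.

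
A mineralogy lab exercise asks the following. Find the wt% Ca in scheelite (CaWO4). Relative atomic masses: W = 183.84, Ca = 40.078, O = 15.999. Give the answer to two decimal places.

Molar mass of CaWO4: 1*40.078 + 1*183.84 + 4*15.999 = 287.914 g/mol.
Mass of Ca per formula unit: 1 × 40.078 = 40.078 g.
Weight fraction Ca = 40.078 / 287.914 = 0.1392.

13.92 weight percent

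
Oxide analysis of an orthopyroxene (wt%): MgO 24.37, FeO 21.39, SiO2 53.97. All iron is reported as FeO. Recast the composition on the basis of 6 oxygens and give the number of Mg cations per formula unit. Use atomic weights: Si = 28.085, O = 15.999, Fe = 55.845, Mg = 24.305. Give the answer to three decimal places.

24.37 wt% MgO ÷ 40.304 g/mol = 0.60465 mol, giving 0.60465 Mg and 0.60465 O.
21.39 wt% FeO ÷ 71.844 g/mol = 0.29773 mol, giving 0.29773 Fe and 0.29773 O.
53.97 wt% SiO2 ÷ 60.083 g/mol = 0.89826 mol, giving 0.89826 Si and 1.79652 O.
Oxygen sums to 2.69890; scaling by 6/2.69890 = 2.22313 puts the formula on 6 O.
Mg: 0.60465 × 2.22313 = 1.344 atoms per formula unit.

1.344 Mg apfu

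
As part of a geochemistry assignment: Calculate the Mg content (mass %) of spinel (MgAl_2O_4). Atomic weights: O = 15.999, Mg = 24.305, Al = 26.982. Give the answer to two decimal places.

Molar mass of MgAl_2O_4: 1*24.305 + 2*26.982 + 4*15.999 = 142.265 g/mol.
Mass of Mg per formula unit: 1 × 24.305 = 24.305 g.
Weight fraction Mg = 24.305 / 142.265 = 0.1708.

17.08 mass %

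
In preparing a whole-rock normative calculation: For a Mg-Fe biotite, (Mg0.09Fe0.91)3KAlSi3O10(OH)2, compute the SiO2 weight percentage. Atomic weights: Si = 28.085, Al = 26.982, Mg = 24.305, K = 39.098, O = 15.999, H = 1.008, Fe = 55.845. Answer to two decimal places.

35.81 wt%

M((Mg0.09Fe0.91)3KAlSi3O10(OH)2) = 503.358 g/mol; M(SiO2) = 60.083 g/mol.
Moles SiO2 per formula unit = 3 Si ÷ 1 = 3.0000.
SiO2 fraction = (3.0000 × 60.083) / 503.358 = 180.249/503.358 = 0.3581.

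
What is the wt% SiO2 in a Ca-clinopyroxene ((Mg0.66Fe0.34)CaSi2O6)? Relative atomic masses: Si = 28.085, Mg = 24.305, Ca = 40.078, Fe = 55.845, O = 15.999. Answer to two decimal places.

52.87 wt%

M((Mg0.66Fe0.34)CaSi2O6) = 227.271 g/mol; M(SiO2) = 60.083 g/mol.
Moles SiO2 per formula unit = 2 Si ÷ 1 = 2.0000.
SiO2 fraction = (2.0000 × 60.083) / 227.271 = 120.166/227.271 = 0.5287.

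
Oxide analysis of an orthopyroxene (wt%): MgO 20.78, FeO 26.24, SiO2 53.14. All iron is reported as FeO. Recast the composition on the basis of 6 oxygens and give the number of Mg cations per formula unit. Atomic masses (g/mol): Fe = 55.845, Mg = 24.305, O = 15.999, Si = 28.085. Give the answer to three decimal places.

1.167 Mg apfu

MgO: 20.78/40.304 = 0.51558 mol → 0.51558 mol Mg, 0.51558 mol O.
FeO: 26.24/71.844 = 0.36524 mol → 0.36524 mol Fe, 0.36524 mol O.
SiO2: 53.14/60.083 = 0.88444 mol → 0.88444 mol Si, 1.76888 mol O.
Total oxygen = 2.64970 mol. Normalization factor = 6/2.64970 = 2.26441.
Mg per 6 O = 0.51558 × 2.26441 = 1.167.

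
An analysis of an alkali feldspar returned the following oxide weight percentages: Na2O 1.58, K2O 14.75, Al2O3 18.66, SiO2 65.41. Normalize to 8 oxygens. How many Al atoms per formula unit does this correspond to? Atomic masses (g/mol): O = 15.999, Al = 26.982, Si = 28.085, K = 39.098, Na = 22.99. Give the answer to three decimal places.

1.007 Al apfu

Na2O: 1.58/61.979 = 0.02549 mol → 0.05098 mol Na, 0.02549 mol O.
K2O: 14.75/94.195 = 0.15659 mol → 0.31318 mol K, 0.15659 mol O.
Al2O3: 18.66/101.961 = 0.18301 mol → 0.36602 mol Al, 0.54903 mol O.
SiO2: 65.41/60.083 = 1.08866 mol → 1.08866 mol Si, 2.17732 mol O.
Total oxygen = 2.90843 mol. Normalization factor = 8/2.90843 = 2.75062.
Al per 8 O = 0.36602 × 2.75062 = 1.007.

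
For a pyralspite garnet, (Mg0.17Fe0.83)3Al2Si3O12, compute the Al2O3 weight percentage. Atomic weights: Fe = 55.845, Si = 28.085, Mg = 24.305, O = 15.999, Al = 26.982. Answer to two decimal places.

21.17 wt%

Formula mass = 481.657 g/mol.
2 Al → 1.0000 mol Al2O3 per formula unit; M(Al2O3) = 101.961, so Al2O3 mass = 101.961 g.
101.961/481.657 × 100 = 21.17 wt%.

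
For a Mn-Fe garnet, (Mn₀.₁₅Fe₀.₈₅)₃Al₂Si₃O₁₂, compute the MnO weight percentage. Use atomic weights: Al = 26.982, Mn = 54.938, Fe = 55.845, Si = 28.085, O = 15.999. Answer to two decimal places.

M((Mn₀.₁₅Fe₀.₈₅)₃Al₂Si₃O₁₂) = 497.334 g/mol; M(MnO) = 70.937 g/mol.
Moles MnO per formula unit = 0.45 Mn ÷ 1 = 0.4500.
MnO fraction = (0.4500 × 70.937) / 497.334 = 31.922/497.334 = 0.0642.

6.42 wt%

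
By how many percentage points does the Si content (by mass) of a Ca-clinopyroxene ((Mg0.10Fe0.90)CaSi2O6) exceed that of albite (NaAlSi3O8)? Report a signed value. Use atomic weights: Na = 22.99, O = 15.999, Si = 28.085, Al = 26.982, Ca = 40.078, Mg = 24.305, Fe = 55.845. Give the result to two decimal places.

-9.20 percentage points

Si in (Mg0.10Fe0.90)CaSi2O6: molar mass 244.933 g/mol; 2×28.085 = 56.170 g → 22.93 wt%.
Si in NaAlSi3O8: molar mass 262.219 g/mol; 3×28.085 = 84.255 g → 32.13 wt%.
Difference = 22.93 − 32.13 = -9.20 percentage points.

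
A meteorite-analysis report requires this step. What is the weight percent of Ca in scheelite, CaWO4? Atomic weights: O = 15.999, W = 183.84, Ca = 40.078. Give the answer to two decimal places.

Molar mass of CaWO4: 1·40.078 + 1·183.84 + 4·15.999 = 287.914 g/mol.
Mass of Ca per formula unit: 1 × 40.078 = 40.078 g.
Weight fraction Ca = 40.078 / 287.914 = 0.1392.

13.92 wt%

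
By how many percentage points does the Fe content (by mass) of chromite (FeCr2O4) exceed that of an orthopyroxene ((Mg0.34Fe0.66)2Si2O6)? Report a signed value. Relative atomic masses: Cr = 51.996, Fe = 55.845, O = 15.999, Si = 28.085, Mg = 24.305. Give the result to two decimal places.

M(FeCr2O4) = 223.833 g/mol, so wt% Fe = 55.845/223.833 × 100 = 24.95%.
M((Mg0.34Fe0.66)2Si2O6) = 242.407 g/mol, so wt% Fe = 73.715/242.407 × 100 = 30.41%.
24.95 − 30.41 = -5.46 pp.

-5.46 percentage points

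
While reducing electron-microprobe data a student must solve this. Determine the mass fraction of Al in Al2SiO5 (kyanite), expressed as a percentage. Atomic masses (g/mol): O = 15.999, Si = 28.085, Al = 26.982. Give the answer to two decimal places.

33.30 wt%

M(Al2SiO5) = 162.044 g/mol.
Al contributes 2 × 26.982 = 53.964 g per mole.
53.964/162.044 = 0.3330 → 33.30%.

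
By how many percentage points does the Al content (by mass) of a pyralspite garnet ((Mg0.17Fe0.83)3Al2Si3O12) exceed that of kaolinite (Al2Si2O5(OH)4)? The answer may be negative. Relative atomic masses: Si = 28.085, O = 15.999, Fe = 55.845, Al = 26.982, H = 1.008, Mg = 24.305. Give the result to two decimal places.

M((Mg0.17Fe0.83)3Al2Si3O12) = 481.657 g/mol, so wt% Al = 53.964/481.657 × 100 = 11.20%.
M(Al2Si2O5(OH)4) = 258.157 g/mol, so wt% Al = 53.964/258.157 × 100 = 20.90%.
11.20 − 20.90 = -9.70 pp.

-9.70 percentage points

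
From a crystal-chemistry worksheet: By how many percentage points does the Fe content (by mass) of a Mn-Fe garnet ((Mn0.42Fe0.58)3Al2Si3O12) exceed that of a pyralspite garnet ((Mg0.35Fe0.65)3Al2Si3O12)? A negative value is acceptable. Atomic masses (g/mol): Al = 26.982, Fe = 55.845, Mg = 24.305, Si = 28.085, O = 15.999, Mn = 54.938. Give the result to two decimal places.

-3.87 percentage points

Fe in (Mn0.42Fe0.58)3Al2Si3O12: molar mass 496.599 g/mol; 1.74×55.845 = 97.170 g → 19.57 wt%.
Fe in (Mg0.35Fe0.65)3Al2Si3O12: molar mass 464.625 g/mol; 1.95×55.845 = 108.898 g → 23.44 wt%.
Difference = 19.57 − 23.44 = -3.87 percentage points.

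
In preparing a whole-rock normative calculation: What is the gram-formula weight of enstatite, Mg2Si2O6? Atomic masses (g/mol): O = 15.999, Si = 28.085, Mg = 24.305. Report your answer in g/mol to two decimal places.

200.77 g/mol

The formula mass is the sum 2×24.305 + 2×28.085 + 6×15.999.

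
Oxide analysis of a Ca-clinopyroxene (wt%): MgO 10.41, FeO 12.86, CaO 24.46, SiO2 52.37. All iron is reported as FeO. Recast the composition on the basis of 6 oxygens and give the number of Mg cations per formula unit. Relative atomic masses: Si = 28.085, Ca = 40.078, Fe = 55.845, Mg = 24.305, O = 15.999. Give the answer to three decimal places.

0.592 Mg apfu

MgO (M=40.304): mol = 0.25829; Mg = 0.25829, O = 0.25829.
FeO (M=71.844): mol = 0.17900; Fe = 0.17900, O = 0.17900.
CaO (M=56.077): mol = 0.43619; Ca = 0.43619, O = 0.43619.
SiO2 (M=60.083): mol = 0.87163; Si = 0.87163, O = 1.74326.
ΣO = 2.61674; factor = 6/ΣO = 2.29293.
Mg apfu = 0.25829 × 2.29293 = 0.592.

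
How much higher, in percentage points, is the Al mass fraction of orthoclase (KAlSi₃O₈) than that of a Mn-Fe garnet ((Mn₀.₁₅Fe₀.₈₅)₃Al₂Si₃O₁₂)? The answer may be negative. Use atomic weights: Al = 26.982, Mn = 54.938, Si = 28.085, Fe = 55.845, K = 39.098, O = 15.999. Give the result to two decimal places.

Al in KAlSi₃O₈: molar mass 278.327 g/mol; 1×26.982 = 26.982 g → 9.69 wt%.
Al in (Mn₀.₁₅Fe₀.₈₅)₃Al₂Si₃O₁₂: molar mass 497.334 g/mol; 2×26.982 = 53.964 g → 10.85 wt%.
Difference = 9.69 − 10.85 = -1.16 percentage points.

-1.16 percentage points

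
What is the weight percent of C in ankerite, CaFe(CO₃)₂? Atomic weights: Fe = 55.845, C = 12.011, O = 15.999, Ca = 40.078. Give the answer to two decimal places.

11.12 weight percent

M(CaFe(CO₃)₂) = 215.939 g/mol.
C contributes 2 × 12.011 = 24.022 g per mole.
24.022/215.939 = 0.1112 → 11.12%.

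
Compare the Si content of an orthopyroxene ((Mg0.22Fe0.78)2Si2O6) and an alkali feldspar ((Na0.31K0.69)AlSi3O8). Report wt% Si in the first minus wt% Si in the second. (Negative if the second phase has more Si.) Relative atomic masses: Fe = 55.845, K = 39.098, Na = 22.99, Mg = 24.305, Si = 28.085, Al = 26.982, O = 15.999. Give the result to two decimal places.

Si in (Mg0.22Fe0.78)2Si2O6: molar mass 249.976 g/mol; 2×28.085 = 56.170 g → 22.47 wt%.
Si in (Na0.31K0.69)AlSi3O8: molar mass 273.334 g/mol; 3×28.085 = 84.255 g → 30.82 wt%.
Difference = 22.47 − 30.82 = -8.35 percentage points.

-8.35 percentage points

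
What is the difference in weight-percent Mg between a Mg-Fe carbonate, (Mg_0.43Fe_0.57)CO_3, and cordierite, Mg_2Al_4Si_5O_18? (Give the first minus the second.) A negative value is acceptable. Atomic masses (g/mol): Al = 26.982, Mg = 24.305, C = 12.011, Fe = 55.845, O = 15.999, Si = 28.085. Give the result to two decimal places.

1.91 percentage points

Mg in (Mg_0.43Fe_0.57)CO_3: molar mass 102.291 g/mol; 0.43×24.305 = 10.451 g → 10.22 wt%.
Mg in Mg_2Al_4Si_5O_18: molar mass 584.945 g/mol; 2×24.305 = 48.610 g → 8.31 wt%.
Difference = 10.22 − 8.31 = 1.91 percentage points.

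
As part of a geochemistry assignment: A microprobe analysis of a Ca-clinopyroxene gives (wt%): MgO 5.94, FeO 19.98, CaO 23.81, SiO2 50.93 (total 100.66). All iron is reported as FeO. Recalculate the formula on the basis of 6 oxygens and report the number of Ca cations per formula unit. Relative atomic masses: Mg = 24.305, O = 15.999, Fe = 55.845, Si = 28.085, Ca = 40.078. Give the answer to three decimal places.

5.94 wt% MgO ÷ 40.304 g/mol = 0.14738 mol, giving 0.14738 Mg and 0.14738 O.
19.98 wt% FeO ÷ 71.844 g/mol = 0.27810 mol, giving 0.27810 Fe and 0.27810 O.
23.81 wt% CaO ÷ 56.077 g/mol = 0.42459 mol, giving 0.42459 Ca and 0.42459 O.
50.93 wt% SiO2 ÷ 60.083 g/mol = 0.84766 mol, giving 0.84766 Si and 1.69532 O.
Oxygen sums to 2.54539; scaling by 6/2.54539 = 2.35720 puts the formula on 6 O.
Ca: 0.42459 × 2.35720 = 1.001 atoms per formula unit.

1.001 Ca apfu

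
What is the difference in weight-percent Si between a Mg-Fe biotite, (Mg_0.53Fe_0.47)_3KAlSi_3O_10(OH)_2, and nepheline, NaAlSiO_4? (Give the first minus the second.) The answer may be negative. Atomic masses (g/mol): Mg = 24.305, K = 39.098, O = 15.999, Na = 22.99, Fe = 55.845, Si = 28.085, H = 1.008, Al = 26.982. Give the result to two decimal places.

-1.52 percentage points

Si in (Mg_0.53Fe_0.47)_3KAlSi_3O_10(OH)_2: molar mass 461.725 g/mol; 3×28.085 = 84.255 g → 18.25 wt%.
Si in NaAlSiO_4: molar mass 142.053 g/mol; 1×28.085 = 28.085 g → 19.77 wt%.
Difference = 18.25 − 19.77 = -1.52 percentage points.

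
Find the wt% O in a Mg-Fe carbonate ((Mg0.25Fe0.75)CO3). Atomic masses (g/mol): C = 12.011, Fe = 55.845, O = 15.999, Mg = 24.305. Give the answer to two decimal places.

44.45 wt%

Formula mass = 0.25×24.305 + 0.75×55.845 + 1×12.011 + 3×15.999 = 107.968 g/mol, of which 47.997 g is O.
So O makes up 47.997/107.968 = 0.4445 of the mass, i.e. 44.45%.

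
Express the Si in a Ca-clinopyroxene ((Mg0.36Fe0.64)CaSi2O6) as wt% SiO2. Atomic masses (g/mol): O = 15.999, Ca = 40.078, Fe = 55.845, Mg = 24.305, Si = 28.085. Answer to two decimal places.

M((Mg0.36Fe0.64)CaSi2O6) = 236.733 g/mol; M(SiO2) = 60.083 g/mol.
Moles SiO2 per formula unit = 2 Si ÷ 1 = 2.0000.
SiO2 fraction = (2.0000 × 60.083) / 236.733 = 120.166/236.733 = 0.5076.

50.76 wt%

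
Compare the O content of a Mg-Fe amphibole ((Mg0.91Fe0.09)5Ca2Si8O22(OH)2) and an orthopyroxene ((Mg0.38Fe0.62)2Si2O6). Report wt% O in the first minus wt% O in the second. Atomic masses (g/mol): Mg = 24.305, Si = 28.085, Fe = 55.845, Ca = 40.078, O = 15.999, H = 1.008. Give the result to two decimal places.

M((Mg0.91Fe0.09)5Ca2Si8O22(OH)2) = 826.546 g/mol, so wt% O = 383.976/826.546 × 100 = 46.46%.
M((Mg0.38Fe0.62)2Si2O6) = 239.884 g/mol, so wt% O = 95.994/239.884 × 100 = 40.02%.
46.46 − 40.02 = 6.44 pp.

6.44 percentage points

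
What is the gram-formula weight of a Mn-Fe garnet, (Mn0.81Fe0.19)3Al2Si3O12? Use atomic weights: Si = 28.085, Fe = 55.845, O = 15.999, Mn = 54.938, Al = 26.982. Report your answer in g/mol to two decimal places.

495.54 g/mol

M = 2.43(54.938) + 0.57(55.845) + 2(26.982) + 3(28.085) + 12(15.999)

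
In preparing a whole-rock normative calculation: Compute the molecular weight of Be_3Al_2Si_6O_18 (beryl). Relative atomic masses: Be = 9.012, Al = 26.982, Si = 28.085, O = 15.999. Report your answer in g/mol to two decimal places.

Be: 3 × 9.012 = 27.0360
Al: 2 × 26.982 = 53.9640
Si: 6 × 28.085 = 168.5100
O: 18 × 15.999 = 287.9820
Summing the contributions gives the formula mass.

537.49 g/mol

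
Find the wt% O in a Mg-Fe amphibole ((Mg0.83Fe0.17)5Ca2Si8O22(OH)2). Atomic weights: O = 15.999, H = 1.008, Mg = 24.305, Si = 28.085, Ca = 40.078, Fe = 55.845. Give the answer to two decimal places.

45.76 weight percent

Formula mass = 4.15·24.305 + 0.85·55.845 + 2·40.078 + 8·28.085 + 24·15.999 + 2·1.008 = 839.162 g/mol, of which 383.976 g is O.
So O makes up 383.976/839.162 = 0.4576 of the mass, i.e. 45.76%.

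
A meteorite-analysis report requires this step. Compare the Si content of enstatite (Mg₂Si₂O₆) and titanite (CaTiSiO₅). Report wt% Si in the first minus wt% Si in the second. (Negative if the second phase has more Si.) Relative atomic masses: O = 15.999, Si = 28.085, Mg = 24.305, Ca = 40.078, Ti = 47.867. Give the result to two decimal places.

13.65 percentage points

Si in Mg₂Si₂O₆: molar mass 200.774 g/mol; 2×28.085 = 56.170 g → 27.98 wt%.
Si in CaTiSiO₅: molar mass 196.025 g/mol; 1×28.085 = 28.085 g → 14.33 wt%.
Difference = 27.98 − 14.33 = 13.65 percentage points.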